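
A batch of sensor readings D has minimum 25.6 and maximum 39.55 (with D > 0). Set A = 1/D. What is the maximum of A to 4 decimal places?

max(A) = 0.0391

1/D is decreasing on this domain, so max(A) comes from min(D) = 25.6: max(A) = 1/(25.6) ≈ 0.0391.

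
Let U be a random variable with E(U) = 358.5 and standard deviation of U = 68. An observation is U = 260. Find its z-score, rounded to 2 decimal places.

z = (U − E(U)) / standard deviation of U = (260 − 358.5) / 68 ≈ -1.45.

z = -1.45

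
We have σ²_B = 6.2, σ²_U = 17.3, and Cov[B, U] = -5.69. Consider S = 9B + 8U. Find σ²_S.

σ²_S = 790.04

σ²_S = a²·σ²_B + b²·σ²_U + 2ab·Cov[B, U] with a = 9, b = 8.
= 9²·6.2 + 8²·17.3 + 2·9·8·(-5.69)
= 502.2 + 1107.2 + (-819.36) = 790.04.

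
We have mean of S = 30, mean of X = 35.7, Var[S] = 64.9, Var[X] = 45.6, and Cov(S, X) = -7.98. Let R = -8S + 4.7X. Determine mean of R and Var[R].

mean of R = -72.21, Var[R] = 5761

mean of R = (-8)·mean of S + 4.7·mean of X = (-8)·30 + 4.7·35.7 = -72.21.
Var[R] = a²·Var[S] + b²·Var[X] + 2ab·Cov(S, X) with a = -8, b = 4.7.
= (-8)²·64.9 + 4.7²·45.6 + 2·(-8)·4.7·(-7.98)
= 4153.6 + 1007.304 + 600.096 = 5761.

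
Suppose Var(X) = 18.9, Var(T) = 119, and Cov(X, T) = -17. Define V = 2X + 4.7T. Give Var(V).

Var(V) = a²·Var(X) + b²·Var(T) + 2ab·Cov(X, T) with a = 2, b = 4.7.
= 2²·18.9 + 4.7²·119 + 2·2·4.7·(-17)
= 75.6 + 2628.71 + (-319.6) = 2384.71.

Var(V) = 2384.71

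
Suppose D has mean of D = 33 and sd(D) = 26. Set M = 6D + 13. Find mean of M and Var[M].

M = 6D + 13 is linear with a = 6, b = 13.
mean of M = a·mean of D + b = 6·33 + 13 = 211.
Var[D] = 26² = 676.
Var[M] = a²·Var[D] = 6²·676 = 24336 (the additive constant 13 does not affect variance).

mean of M = 211, Var[M] = 24336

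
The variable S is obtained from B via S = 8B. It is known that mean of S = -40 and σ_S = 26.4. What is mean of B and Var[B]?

mean of B = -5, Var[B] = 10.89

From S = 8B: mean of S = a·mean of B + b, so mean of B = (mean of S − b)/a = (-40 − 0)/8 = -5.
Var[S] = 26.4² = 696.96.
Var[S] = a²·Var[B], so Var[B] = 696.96/8² = 10.89.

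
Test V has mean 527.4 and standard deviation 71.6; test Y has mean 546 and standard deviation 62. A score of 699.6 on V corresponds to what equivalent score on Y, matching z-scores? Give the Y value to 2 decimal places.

z = (699.6 − 527.4)/71.6 ≈ 2.405.
Y = 546 + z·62 = 546 + (699.6 − 527.4)·62/71.6 ≈ 695.11.

Y = 695.11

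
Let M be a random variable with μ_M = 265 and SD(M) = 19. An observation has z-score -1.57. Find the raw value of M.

M = 235.17

M = μ_M + z·SD(M) = 265 + (-1.57)·19 = 235.17.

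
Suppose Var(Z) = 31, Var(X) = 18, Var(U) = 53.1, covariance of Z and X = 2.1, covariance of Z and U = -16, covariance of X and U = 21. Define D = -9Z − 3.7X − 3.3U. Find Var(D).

Var(D) = 3037.959

Var(D) = a²·Var(Z) + b²·Var(X) + c²·Var(U) + 2ab·covariance of Z and X + 2ac·covariance of Z and U + 2bc·covariance of X and U, with a = -9, b = -3.7, c = -3.3.
= 2511 + 246.42 + 578.259 + 139.86 + (-950.4) + 512.82
= 3037.959.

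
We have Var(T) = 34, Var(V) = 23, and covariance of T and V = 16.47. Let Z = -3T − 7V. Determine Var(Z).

Var(Z) = 2124.74

Var(Z) = a²·Var(T) + b²·Var(V) + 2ab·covariance of T and V with a = -3, b = -7.
= (-3)²·34 + (-7)²·23 + 2·(-3)·(-7)·16.47
= 306 + 1127 + 691.74 = 2124.74.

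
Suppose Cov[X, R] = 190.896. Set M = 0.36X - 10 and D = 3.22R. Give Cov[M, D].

Cov[M, D] = a·c·Cov[X, R] = 0.36·3.22·190.896 = 221.2866432. Additive constants drop out.

Cov[M, D] = 221.2866432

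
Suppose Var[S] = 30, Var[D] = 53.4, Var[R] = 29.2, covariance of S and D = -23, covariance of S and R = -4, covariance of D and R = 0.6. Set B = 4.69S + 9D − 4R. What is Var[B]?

Var[B] = a²·Var[S] + b²·Var[D] + c²·Var[R] + 2ab·covariance of S and D + 2ac·covariance of S and R + 2bc·covariance of D and R, with a = 4.69, b = 9, c = -4.
= 659.883 + 4325.4 + 467.2 + (-1941.66) + 150.08 + (-43.2)
= 3617.703.

Var[B] = 3617.703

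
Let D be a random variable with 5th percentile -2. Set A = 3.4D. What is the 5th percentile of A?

Since a = 3.4 > 0 the transformation is increasing, so the 5th percentile of A = a·(P_{5} of D) + b = 3.4·(-2) = -6.8.

5th percentile of A = -6.8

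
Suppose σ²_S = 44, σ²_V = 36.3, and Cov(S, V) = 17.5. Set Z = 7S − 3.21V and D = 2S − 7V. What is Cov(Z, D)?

Cov(Z, D) = 461.811

By bilinearity, Cov(Z, D) = ac·σ²_S + bd·σ²_V + (ad+bc)·Cov(S, V), with a=7, b=-3.21, c=2, d=-7.
ac·σ²_S = 7·2·44 = 616
bd·σ²_V = (-3.21)·(-7)·36.3 = 815.661
(ad+bc)·Cov(S, V) = (-55.42)·17.5 = -969.85
Cov(Z, D) = 616 + 815.661 + (-969.85) = 461.811.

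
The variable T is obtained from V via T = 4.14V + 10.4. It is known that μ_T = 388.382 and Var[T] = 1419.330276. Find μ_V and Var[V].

μ_V = 91.3, Var[V] = 82.81

From T = 4.14V + 10.4: μ_T = a·μ_V + b, so μ_V = (μ_T − b)/a = (388.382 − 10.4)/4.14 = 91.3.
Var[T] = a²·Var[V], so Var[V] = 1419.330276/4.14² = 82.81.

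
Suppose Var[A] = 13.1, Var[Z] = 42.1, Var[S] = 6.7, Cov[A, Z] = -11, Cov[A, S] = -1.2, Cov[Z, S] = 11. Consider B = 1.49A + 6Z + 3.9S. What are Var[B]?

Var[B] = a²·Var[A] + b²·Var[Z] + c²·Var[S] + 2ab·Cov[A, Z] + 2ac·Cov[A, S] + 2bc·Cov[Z, S], with a = 1.49, b = 6, c = 3.9.
= 29.08331 + 1515.6 + 101.907 + (-196.68) + (-13.9464) + 514.8
= 1950.76391.

Var[B] = 1950.76391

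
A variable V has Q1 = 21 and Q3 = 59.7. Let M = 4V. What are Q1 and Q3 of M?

Q1(M) = 84, Q3(M) = 238.8

a = 4 > 0: Q1(M) = a·Q1(V)+b = 84, Q3(M) = a·Q3(V)+b = 238.8.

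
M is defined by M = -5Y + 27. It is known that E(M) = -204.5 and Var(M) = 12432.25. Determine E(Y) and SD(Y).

E(Y) = 46.3, SD(Y) = 22.3

From M = -5Y + 27: E(M) = a·E(Y) + b, so E(Y) = (E(M) − b)/a = (-204.5 − 27)/(-5) = 46.3.
SD(M) = √12432.25 = 111.5.
SD(M) = |a|·SD(Y), so SD(Y) = 111.5/|-5| = 22.3.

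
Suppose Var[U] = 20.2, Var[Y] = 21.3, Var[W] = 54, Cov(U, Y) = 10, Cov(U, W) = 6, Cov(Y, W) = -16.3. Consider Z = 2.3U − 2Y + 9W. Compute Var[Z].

Var[Z] = 5309.258

Var[Z] = a²·Var[U] + b²·Var[Y] + c²·Var[W] + 2ab·Cov(U, Y) + 2ac·Cov(U, W) + 2bc·Cov(Y, W), with a = 2.3, b = -2, c = 9.
= 106.858 + 85.2 + 4374 + (-92) + 248.4 + 586.8
= 5309.258.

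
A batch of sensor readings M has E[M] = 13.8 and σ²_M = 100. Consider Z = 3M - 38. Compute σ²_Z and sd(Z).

Z = 3M - 38 is linear with a = 3, b = -38.
σ²_Z = a²·σ²_M = 3²·100 = 900 (the additive constant -38 does not affect variance).
sd(M) = √100 = 10.
sd(Z) = |a|·sd(M) = |3|·10 = 30.

σ²_Z = 900, sd(Z) = 30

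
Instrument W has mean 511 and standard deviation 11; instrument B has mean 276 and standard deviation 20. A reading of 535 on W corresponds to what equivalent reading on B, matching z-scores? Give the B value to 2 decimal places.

z = (535 − 511)/11 ≈ 2.1818.
B = 276 + z·20 = 276 + (535 − 511)·20/11 ≈ 319.64.

B = 319.64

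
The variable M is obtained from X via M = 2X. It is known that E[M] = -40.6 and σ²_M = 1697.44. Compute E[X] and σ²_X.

E[X] = -20.3, σ²_X = 424.36

From M = 2X: E[M] = a·E[X] + b, so E[X] = (E[M] − b)/a = (-40.6 − 0)/2 = -20.3.
σ²_M = a²·σ²_X, so σ²_X = 1697.44/2² = 424.36.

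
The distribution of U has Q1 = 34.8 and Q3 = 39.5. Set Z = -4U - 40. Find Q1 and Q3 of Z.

a = -4 < 0 reverses order: Q1(Z) comes from Q3(U), Q3(Z) from Q1(U).
Q1(Z) = (-4)·39.5 + (-40) = -198; Q3(Z) = (-4)·34.8 + (-40) = -179.2.

Q1(Z) = -198, Q3(Z) = -179.2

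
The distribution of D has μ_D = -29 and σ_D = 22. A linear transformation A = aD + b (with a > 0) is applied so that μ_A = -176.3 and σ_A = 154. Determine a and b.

a = 7, b = 26.7

σ_A = a·σ_D (a > 0), so a = 154/22 = 7.
μ_A = a·μ_D + b, so b = -176.3 − 7·(-29) = 26.7.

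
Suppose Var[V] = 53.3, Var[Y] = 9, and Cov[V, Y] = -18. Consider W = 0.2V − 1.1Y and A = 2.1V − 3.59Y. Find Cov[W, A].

By bilinearity, Cov[W, A] = ac·Var[V] + bd·Var[Y] + (ad+bc)·Cov[V, Y], with a=0.2, b=-1.1, c=2.1, d=-3.59.
ac·Var[V] = 0.2·2.1·53.3 = 22.386
bd·Var[Y] = (-1.1)·(-3.59)·9 = 35.541
(ad+bc)·Cov[V, Y] = (-3.028)·(-18) = 54.504
Cov[W, A] = 22.386 + 35.541 + 54.504 = 112.431.

Cov[W, A] = 112.431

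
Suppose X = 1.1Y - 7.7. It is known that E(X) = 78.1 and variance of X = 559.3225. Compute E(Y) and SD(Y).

E(Y) = 78, SD(Y) = 21.5

From X = 1.1Y - 7.7: E(X) = a·E(Y) + b, so E(Y) = (E(X) − b)/a = (78.1 − (-7.7))/1.1 = 78.
SD(X) = √559.3225 = 23.65.
SD(X) = |a|·SD(Y), so SD(Y) = 23.65/|1.1| = 21.5.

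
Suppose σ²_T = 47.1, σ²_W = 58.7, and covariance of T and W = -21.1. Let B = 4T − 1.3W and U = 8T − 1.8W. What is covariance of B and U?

covariance of B and U = 2015.918

By bilinearity, covariance of B and U = ac·σ²_T + bd·σ²_W + (ad+bc)·covariance of T and W, with a=4, b=-1.3, c=8, d=-1.8.
ac·σ²_T = 4·8·47.1 = 1507.2
bd·σ²_W = (-1.3)·(-1.8)·58.7 = 137.358
(ad+bc)·covariance of T and W = (-17.6)·(-21.1) = 371.36
covariance of B and U = 1507.2 + 137.358 + 371.36 = 2015.918.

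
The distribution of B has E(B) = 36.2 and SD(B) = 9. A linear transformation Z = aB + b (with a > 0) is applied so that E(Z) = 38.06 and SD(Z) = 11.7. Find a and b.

a = 1.3, b = -9

SD(Z) = a·SD(B) (a > 0), so a = 11.7/9 = 1.3.
E(Z) = a·E(B) + b, so b = 38.06 − 1.3·36.2 = -9.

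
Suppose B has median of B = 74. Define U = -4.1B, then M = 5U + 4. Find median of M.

median of U = (-4.1)·74 = -303.4.
median of M = 5·(-303.4) + 4 = -1513.

median of M = -1513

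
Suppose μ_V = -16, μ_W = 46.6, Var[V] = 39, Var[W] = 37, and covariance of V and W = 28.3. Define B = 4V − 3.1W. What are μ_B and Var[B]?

μ_B = -208.46, Var[B] = 277.73

μ_B = 4·μ_V + (-3.1)·μ_W = 4·(-16) + (-3.1)·46.6 = -208.46.
Var[B] = a²·Var[V] + b²·Var[W] + 2ab·covariance of V and W with a = 4, b = -3.1.
= 4²·39 + (-3.1)²·37 + 2·4·(-3.1)·28.3
= 624 + 355.57 + (-701.84) = 277.73.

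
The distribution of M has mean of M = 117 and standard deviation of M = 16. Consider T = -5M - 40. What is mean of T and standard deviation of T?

mean of T = -625, standard deviation of T = 80

T = -5M - 40 is linear with a = -5, b = -40.
mean of T = a·mean of M + b = (-5)·117 + (-40) = -625.
standard deviation of T = |a|·standard deviation of M = |-5|·16 = 80.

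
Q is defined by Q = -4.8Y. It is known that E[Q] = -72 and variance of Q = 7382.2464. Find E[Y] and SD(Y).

E[Y] = 15, SD(Y) = 17.9

From Q = -4.8Y: E[Q] = a·E[Y] + b, so E[Y] = (E[Q] − b)/a = (-72 − 0)/(-4.8) = 15.
SD(Q) = √7382.2464 = 85.92.
SD(Q) = |a|·SD(Y), so SD(Y) = 85.92/|-4.8| = 17.9.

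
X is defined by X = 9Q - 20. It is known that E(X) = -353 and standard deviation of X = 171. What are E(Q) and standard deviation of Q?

From X = 9Q - 20: E(X) = a·E(Q) + b, so E(Q) = (E(X) − b)/a = (-353 − (-20))/9 = -37.
standard deviation of X = |a|·standard deviation of Q, so standard deviation of Q = 171/|9| = 19.

E(Q) = -37, standard deviation of Q = 19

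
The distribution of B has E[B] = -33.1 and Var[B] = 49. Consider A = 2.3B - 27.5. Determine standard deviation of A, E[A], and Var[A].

A = 2.3B - 27.5 is linear with a = 2.3, b = -27.5.
standard deviation of B = √49 = 7.
standard deviation of A = |a|·standard deviation of B = |2.3|·7 = 16.1.
E[A] = a·E[B] + b = 2.3·(-33.1) + (-27.5) = -103.63.
Var[A] = a²·Var[B] = 2.3²·49 = 259.21 (the additive constant -27.5 does not affect variance).

standard deviation of A = 16.1, E[A] = -103.63, Var[A] = 259.21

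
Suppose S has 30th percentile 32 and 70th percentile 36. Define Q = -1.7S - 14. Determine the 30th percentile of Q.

Since a = -1.7 < 0 the transformation is decreasing, reversing order: the 30th percentile of Q corresponds to the 70th percentile of S.
So P_{30}(Q) = a·P_{70}(S) + b = (-1.7)·36 + (-14) = -75.2.

30th percentile of Q = -75.2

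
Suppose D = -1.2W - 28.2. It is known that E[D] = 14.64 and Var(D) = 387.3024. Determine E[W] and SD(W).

From D = -1.2W - 28.2: E[D] = a·E[W] + b, so E[W] = (E[D] − b)/a = (14.64 − (-28.2))/(-1.2) = -35.7.
SD(D) = √387.3024 = 19.68.
SD(D) = |a|·SD(W), so SD(W) = 19.68/|-1.2| = 16.4.

E[W] = -35.7, SD(W) = 16.4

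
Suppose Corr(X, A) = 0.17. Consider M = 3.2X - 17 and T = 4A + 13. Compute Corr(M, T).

Corr(M, T) = 0.17

Linear rescalings preserve correlation up to sign; here the slopes 3.2 and 4 have the same sign, so Corr(M, T) = Corr(X, A) = 0.17.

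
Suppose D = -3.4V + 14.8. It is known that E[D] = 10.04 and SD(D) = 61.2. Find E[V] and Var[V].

From D = -3.4V + 14.8: E[D] = a·E[V] + b, so E[V] = (E[D] − b)/a = (10.04 − 14.8)/(-3.4) = 1.4.
Var[D] = 61.2² = 3745.44.
Var[D] = a²·Var[V], so Var[V] = 3745.44/(-3.4)² = 324.

E[V] = 1.4, Var[V] = 324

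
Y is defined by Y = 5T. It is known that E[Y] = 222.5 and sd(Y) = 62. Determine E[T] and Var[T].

From Y = 5T: E[Y] = a·E[T] + b, so E[T] = (E[Y] − b)/a = (222.5 − 0)/5 = 44.5.
Var[Y] = 62² = 3844.
Var[Y] = a²·Var[T], so Var[T] = 3844/5² = 153.76.

E[T] = 44.5, Var[T] = 153.76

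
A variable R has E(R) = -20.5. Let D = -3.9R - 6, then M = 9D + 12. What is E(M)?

E(D) = (-3.9)·(-20.5) + (-6) = 73.95.
E(M) = 9·73.95 + 12 = 677.55.

E(M) = 677.55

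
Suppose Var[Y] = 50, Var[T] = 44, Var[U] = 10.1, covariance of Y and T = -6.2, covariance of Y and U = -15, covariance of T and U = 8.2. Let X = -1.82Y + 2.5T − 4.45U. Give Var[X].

Var[X] = 271.62525

Var[X] = a²·Var[Y] + b²·Var[T] + c²·Var[U] + 2ab·covariance of Y and T + 2ac·covariance of Y and U + 2bc·covariance of T and U, with a = -1.82, b = 2.5, c = -4.45.
= 165.62 + 275 + 200.00525 + 56.42 + (-242.97) + (-182.45)
= 271.62525.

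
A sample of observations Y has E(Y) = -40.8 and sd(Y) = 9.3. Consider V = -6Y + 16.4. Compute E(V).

V = -6Y + 16.4 is linear with a = -6, b = 16.4.
E(V) = a·E(Y) + b = (-6)·(-40.8) + 16.4 = 261.2.

E(V) = 261.2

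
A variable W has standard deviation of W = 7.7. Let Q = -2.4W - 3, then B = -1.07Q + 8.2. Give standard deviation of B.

standard deviation of Q = |-2.4|·7.7 = 18.48.
standard deviation of B = |-1.07|·18.48 = 19.7736.

standard deviation of B = 19.7736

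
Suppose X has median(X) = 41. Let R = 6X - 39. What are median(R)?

median(R) = 207

A linear map preserves order up to sign, so median(R) = a·median(X) + b = 6·41 + (-39) = 207.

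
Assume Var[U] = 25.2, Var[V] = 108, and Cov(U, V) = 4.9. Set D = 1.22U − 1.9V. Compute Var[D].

Var[D] = a²·Var[U] + b²·Var[V] + 2ab·Cov(U, V) with a = 1.22, b = -1.9.
= 1.22²·25.2 + (-1.9)²·108 + 2·1.22·(-1.9)·4.9
= 37.50768 + 389.88 + (-22.7164) = 404.67128.

Var[D] = 404.67128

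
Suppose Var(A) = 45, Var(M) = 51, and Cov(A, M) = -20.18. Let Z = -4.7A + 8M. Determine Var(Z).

Var(Z) = a²·Var(A) + b²·Var(M) + 2ab·Cov(A, M) with a = -4.7, b = 8.
= (-4.7)²·45 + 8²·51 + 2·(-4.7)·8·(-20.18)
= 994.05 + 3264 + 1517.536 = 5775.586.

Var(Z) = 5775.586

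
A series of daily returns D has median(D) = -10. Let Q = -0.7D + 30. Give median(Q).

median(Q) = 37

A linear map preserves order up to sign, so median(Q) = a·median(D) + b = (-0.7)·(-10) + 30 = 37.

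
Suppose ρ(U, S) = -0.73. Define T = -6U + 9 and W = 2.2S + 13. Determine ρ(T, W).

Linear rescalings preserve |correlation|; the slopes -6 and 2.2 have opposite signs, so the correlation flips sign: ρ(T, W) = −ρ(U, S) = 0.73.

ρ(T, W) = 0.73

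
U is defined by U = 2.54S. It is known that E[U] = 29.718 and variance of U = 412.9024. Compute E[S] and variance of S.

From U = 2.54S: E[U] = a·E[S] + b, so E[S] = (E[U] − b)/a = (29.718 − 0)/2.54 = 11.7.
variance of U = a²·variance of S, so variance of S = 412.9024/2.54² = 64.

E[S] = 11.7, variance of S = 64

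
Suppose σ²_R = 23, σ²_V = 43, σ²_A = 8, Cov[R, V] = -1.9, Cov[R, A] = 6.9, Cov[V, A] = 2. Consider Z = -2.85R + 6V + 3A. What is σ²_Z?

σ²_Z = a²·σ²_R + b²·σ²_V + c²·σ²_A + 2ab·Cov[R, V] + 2ac·Cov[R, A] + 2bc·Cov[V, A], with a = -2.85, b = 6, c = 3.
= 186.8175 + 1548 + 72 + 64.98 + (-117.99) + 72
= 1825.8075.

σ²_Z = 1825.8075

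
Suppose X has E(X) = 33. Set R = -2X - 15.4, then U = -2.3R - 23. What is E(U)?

E(U) = 164.22

E(R) = (-2)·33 + (-15.4) = -81.4.
E(U) = (-2.3)·(-81.4) + (-23) = 164.22.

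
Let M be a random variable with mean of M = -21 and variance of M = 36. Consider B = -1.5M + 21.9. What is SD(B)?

B = -1.5M + 21.9 is linear with a = -1.5, b = 21.9.
SD(M) = √36 = 6.
SD(B) = |a|·SD(M) = |-1.5|·6 = 9.

SD(B) = 9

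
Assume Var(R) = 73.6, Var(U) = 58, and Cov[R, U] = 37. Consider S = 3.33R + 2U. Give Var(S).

Var(S) = 1540.98304

Var(S) = a²·Var(R) + b²·Var(U) + 2ab·Cov[R, U] with a = 3.33, b = 2.
= 3.33²·73.6 + 2²·58 + 2·3.33·2·37
= 816.14304 + 232 + 492.84 = 1540.98304.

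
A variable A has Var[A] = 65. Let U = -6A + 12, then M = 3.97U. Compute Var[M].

Var[M] = 36880.506

Var[U] = (-6)²·65 = 2340.
Var[M] = 3.97²·2340 = 36880.506.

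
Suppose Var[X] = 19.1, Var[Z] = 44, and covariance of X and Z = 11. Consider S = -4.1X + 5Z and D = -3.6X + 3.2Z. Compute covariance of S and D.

By bilinearity, covariance of S and D = ac·Var[X] + bd·Var[Z] + (ad+bc)·covariance of X and Z, with a=-4.1, b=5, c=-3.6, d=3.2.
ac·Var[X] = (-4.1)·(-3.6)·19.1 = 281.916
bd·Var[Z] = 5·3.2·44 = 704
(ad+bc)·covariance of X and Z = (-31.12)·11 = -342.32
covariance of S and D = 281.916 + 704 + (-342.32) = 643.596.

covariance of S and D = 643.596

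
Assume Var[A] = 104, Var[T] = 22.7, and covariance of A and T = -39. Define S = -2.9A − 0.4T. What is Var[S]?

Var[S] = 787.792

Var[S] = a²·Var[A] + b²·Var[T] + 2ab·covariance of A and T with a = -2.9, b = -0.4.
= (-2.9)²·104 + (-0.4)²·22.7 + 2·(-2.9)·(-0.4)·(-39)
= 874.64 + 3.632 + (-90.48) = 787.792.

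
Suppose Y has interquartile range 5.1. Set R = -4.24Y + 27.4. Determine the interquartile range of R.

IQR(R) = 21.624

Under R = aY + b, IQR(R) = |a|·IQR(Y) = |-4.24|·5.1 = 21.624 (shifts cancel; spread scales by |a|).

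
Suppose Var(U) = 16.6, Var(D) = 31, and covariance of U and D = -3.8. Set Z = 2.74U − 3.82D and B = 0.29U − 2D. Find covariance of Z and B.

covariance of Z and B = 275.064

By bilinearity, covariance of Z and B = ac·Var(U) + bd·Var(D) + (ad+bc)·covariance of U and D, with a=2.74, b=-3.82, c=0.29, d=-2.
ac·Var(U) = 2.74·0.29·16.6 = 13.19036
bd·Var(D) = (-3.82)·(-2)·31 = 236.84
(ad+bc)·covariance of U and D = (-6.5878)·(-3.8) = 25.03364
covariance of Z and B = 13.19036 + 236.84 + 25.03364 = 275.064.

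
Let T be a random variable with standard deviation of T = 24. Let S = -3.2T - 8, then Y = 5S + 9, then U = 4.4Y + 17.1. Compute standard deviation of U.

standard deviation of U = 1689.6

standard deviation of S = |-3.2|·24 = 76.8.
standard deviation of Y = |5|·76.8 = 384.
standard deviation of U = |4.4|·384 = 1689.6.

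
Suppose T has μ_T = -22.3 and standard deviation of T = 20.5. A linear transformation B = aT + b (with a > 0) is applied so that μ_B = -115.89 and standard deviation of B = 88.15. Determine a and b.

standard deviation of B = a·standard deviation of T (a > 0), so a = 88.15/20.5 = 4.3.
μ_B = a·μ_T + b, so b = -115.89 − 4.3·(-22.3) = -20.

a = 4.3, b = -20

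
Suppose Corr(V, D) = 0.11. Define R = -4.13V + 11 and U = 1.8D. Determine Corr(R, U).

Corr(R, U) = -0.11

Linear rescalings preserve |correlation|; the slopes -4.13 and 1.8 have opposite signs, so the correlation flips sign: Corr(R, U) = −Corr(V, D) = -0.11.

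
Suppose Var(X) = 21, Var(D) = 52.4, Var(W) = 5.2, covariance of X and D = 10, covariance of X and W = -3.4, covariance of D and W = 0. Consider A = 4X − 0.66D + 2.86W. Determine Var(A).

Var(A) = a²·Var(X) + b²·Var(D) + c²·Var(W) + 2ab·covariance of X and D + 2ac·covariance of X and W + 2bc·covariance of D and W, with a = 4, b = -0.66, c = 2.86.
= 336 + 22.82544 + 42.53392 + (-52.8) + (-77.792) + 0
= 270.76736.

Var(A) = 270.76736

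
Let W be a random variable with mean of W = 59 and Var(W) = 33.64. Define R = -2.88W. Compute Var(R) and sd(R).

Var(R) = 279.023616, sd(R) = 16.704

R = -2.88W is linear with a = -2.88, b = 0.
Var(R) = a²·Var(W) = (-2.88)²·33.64 = 279.023616.
sd(W) = √33.64 = 5.8.
sd(R) = |a|·sd(W) = |-2.88|·5.8 = 16.704.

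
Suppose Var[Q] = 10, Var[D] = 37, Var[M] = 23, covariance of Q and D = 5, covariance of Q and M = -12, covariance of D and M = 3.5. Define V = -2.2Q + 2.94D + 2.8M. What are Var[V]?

Var[V] = a²·Var[Q] + b²·Var[D] + c²·Var[M] + 2ab·covariance of Q and D + 2ac·covariance of Q and M + 2bc·covariance of D and M, with a = -2.2, b = 2.94, c = 2.8.
= 48.4 + 319.8132 + 180.32 + (-64.68) + 147.84 + 57.624
= 689.3172.

Var[V] = 689.3172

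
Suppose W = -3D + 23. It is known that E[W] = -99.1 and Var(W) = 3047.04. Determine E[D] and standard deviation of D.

E[D] = 40.7, standard deviation of D = 18.4

From W = -3D + 23: E[W] = a·E[D] + b, so E[D] = (E[W] − b)/a = (-99.1 − 23)/(-3) = 40.7.
standard deviation of W = √3047.04 = 55.2.
standard deviation of W = |a|·standard deviation of D, so standard deviation of D = 55.2/|-3| = 18.4.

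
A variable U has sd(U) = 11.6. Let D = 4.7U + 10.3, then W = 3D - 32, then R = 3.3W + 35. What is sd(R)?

sd(R) = 539.748

sd(D) = |4.7|·11.6 = 54.52.
sd(W) = |3|·54.52 = 163.56.
sd(R) = |3.3|·163.56 = 539.748.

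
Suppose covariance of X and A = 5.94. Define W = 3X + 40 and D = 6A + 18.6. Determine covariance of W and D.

covariance of W and D = a·c·covariance of X and A = 3·6·5.94 = 106.92. Additive constants drop out.

covariance of W and D = 106.92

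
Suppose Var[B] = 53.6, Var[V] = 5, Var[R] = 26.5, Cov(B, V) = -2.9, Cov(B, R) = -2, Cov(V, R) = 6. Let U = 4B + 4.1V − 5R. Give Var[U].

Var[U] = 1343.03

Var[U] = a²·Var[B] + b²·Var[V] + c²·Var[R] + 2ab·Cov(B, V) + 2ac·Cov(B, R) + 2bc·Cov(V, R), with a = 4, b = 4.1, c = -5.
= 857.6 + 84.05 + 662.5 + (-95.12) + 80 + (-246)
= 1343.03.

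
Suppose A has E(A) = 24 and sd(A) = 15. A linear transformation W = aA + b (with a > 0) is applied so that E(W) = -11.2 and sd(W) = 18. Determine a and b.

sd(W) = a·sd(A) (a > 0), so a = 18/15 = 1.2.
E(W) = a·E(A) + b, so b = -11.2 − 1.2·24 = -40.

a = 1.2, b = -40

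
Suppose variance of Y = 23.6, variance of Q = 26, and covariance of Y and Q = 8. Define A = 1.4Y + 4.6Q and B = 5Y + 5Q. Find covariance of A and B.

By bilinearity, covariance of A and B = ac·variance of Y + bd·variance of Q + (ad+bc)·covariance of Y and Q, with a=1.4, b=4.6, c=5, d=5.
ac·variance of Y = 1.4·5·23.6 = 165.2
bd·variance of Q = 4.6·5·26 = 598
(ad+bc)·covariance of Y and Q = (30)·8 = 240
covariance of A and B = 165.2 + 598 + 240 = 1003.2.

covariance of A and B = 1003.2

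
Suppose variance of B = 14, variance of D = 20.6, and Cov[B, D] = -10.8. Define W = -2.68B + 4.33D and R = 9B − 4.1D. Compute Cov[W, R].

By bilinearity, Cov[W, R] = ac·variance of B + bd·variance of D + (ad+bc)·Cov[B, D], with a=-2.68, b=4.33, c=9, d=-4.1.
ac·variance of B = (-2.68)·9·14 = -337.68
bd·variance of D = 4.33·(-4.1)·20.6 = -365.7118
(ad+bc)·Cov[B, D] = (49.958)·(-10.8) = -539.5464
Cov[W, R] = -337.68 + (-365.7118) + (-539.5464) = -1242.9382.

Cov[W, R] = -1242.9382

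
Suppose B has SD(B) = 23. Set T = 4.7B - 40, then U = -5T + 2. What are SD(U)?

SD(U) = 540.5

SD(T) = |4.7|·23 = 108.1.
SD(U) = |-5|·108.1 = 540.5.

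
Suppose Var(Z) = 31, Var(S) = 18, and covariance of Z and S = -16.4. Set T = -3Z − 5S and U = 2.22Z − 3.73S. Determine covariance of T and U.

By bilinearity, covariance of T and U = ac·Var(Z) + bd·Var(S) + (ad+bc)·covariance of Z and S, with a=-3, b=-5, c=2.22, d=-3.73.
ac·Var(Z) = (-3)·2.22·31 = -206.46
bd·Var(S) = (-5)·(-3.73)·18 = 335.7
(ad+bc)·covariance of Z and S = (0.09)·(-16.4) = -1.476
covariance of T and U = -206.46 + 335.7 + (-1.476) = 127.764.

covariance of T and U = 127.764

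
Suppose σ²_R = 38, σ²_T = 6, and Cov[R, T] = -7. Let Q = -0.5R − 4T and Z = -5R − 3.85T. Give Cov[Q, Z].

By bilinearity, Cov[Q, Z] = ac·σ²_R + bd·σ²_T + (ad+bc)·Cov[R, T], with a=-0.5, b=-4, c=-5, d=-3.85.
ac·σ²_R = (-0.5)·(-5)·38 = 95
bd·σ²_T = (-4)·(-3.85)·6 = 92.4
(ad+bc)·Cov[R, T] = (21.925)·(-7) = -153.475
Cov[Q, Z] = 95 + 92.4 + (-153.475) = 33.925.

Cov[Q, Z] = 33.925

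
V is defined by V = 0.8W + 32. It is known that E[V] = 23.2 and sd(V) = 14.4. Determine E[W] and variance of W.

E[W] = -11, variance of W = 324

From V = 0.8W + 32: E[V] = a·E[W] + b, so E[W] = (E[V] − b)/a = (23.2 − 32)/0.8 = -11.
variance of V = 14.4² = 207.36.
variance of V = a²·variance of W, so variance of W = 207.36/0.8² = 324.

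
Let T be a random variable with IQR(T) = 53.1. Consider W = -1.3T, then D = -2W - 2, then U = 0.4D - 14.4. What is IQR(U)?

IQR(W) = |-1.3|·53.1 = 69.03.
IQR(D) = |-2|·69.03 = 138.06.
IQR(U) = |0.4|·138.06 = 55.224.

IQR(U) = 55.224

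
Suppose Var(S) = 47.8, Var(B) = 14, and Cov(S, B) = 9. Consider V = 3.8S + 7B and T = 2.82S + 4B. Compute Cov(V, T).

Cov(V, T) = 1218.6848

By bilinearity, Cov(V, T) = ac·Var(S) + bd·Var(B) + (ad+bc)·Cov(S, B), with a=3.8, b=7, c=2.82, d=4.
ac·Var(S) = 3.8·2.82·47.8 = 512.2248
bd·Var(B) = 7·4·14 = 392
(ad+bc)·Cov(S, B) = (34.94)·9 = 314.46
Cov(V, T) = 512.2248 + 392 + 314.46 = 1218.6848.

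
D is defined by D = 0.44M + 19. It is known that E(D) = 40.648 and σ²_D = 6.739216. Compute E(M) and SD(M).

E(M) = 49.2, SD(M) = 5.9

From D = 0.44M + 19: E(D) = a·E(M) + b, so E(M) = (E(D) − b)/a = (40.648 − 19)/0.44 = 49.2.
SD(D) = √6.739216 = 2.596.
SD(D) = |a|·SD(M), so SD(M) = 2.596/|0.44| = 5.9.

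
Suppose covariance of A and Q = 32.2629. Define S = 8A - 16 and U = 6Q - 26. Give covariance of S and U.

covariance of S and U = 1548.6192

covariance of S and U = a·c·covariance of A and Q = 8·6·32.2629 = 1548.6192. Additive constants drop out.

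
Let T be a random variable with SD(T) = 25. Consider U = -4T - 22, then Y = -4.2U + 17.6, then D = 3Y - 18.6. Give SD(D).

SD(U) = |-4|·25 = 100.
SD(Y) = |-4.2|·100 = 420.
SD(D) = |3|·420 = 1260.

SD(D) = 1260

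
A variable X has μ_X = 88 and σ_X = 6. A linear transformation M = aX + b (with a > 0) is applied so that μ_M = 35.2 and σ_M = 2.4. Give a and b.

σ_M = a·σ_X (a > 0), so a = 2.4/6 = 0.4.
μ_M = a·μ_X + b, so b = 35.2 − 0.4·88 = 0.

a = 0.4, b = 0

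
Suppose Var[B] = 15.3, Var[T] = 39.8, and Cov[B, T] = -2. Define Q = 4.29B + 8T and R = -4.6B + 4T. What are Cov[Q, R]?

Cov[Q, R] = 1010.9498

By bilinearity, Cov[Q, R] = ac·Var[B] + bd·Var[T] + (ad+bc)·Cov[B, T], with a=4.29, b=8, c=-4.6, d=4.
ac·Var[B] = 4.29·(-4.6)·15.3 = -301.9302
bd·Var[T] = 8·4·39.8 = 1273.6
(ad+bc)·Cov[B, T] = (-19.64)·(-2) = 39.28
Cov[Q, R] = -301.9302 + 1273.6 + 39.28 = 1010.9498.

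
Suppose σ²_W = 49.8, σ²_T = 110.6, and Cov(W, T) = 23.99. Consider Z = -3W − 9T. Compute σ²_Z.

σ²_Z = a²·σ²_W + b²·σ²_T + 2ab·Cov(W, T) with a = -3, b = -9.
= (-3)²·49.8 + (-9)²·110.6 + 2·(-3)·(-9)·23.99
= 448.2 + 8958.6 + 1295.46 = 10702.26.

σ²_Z = 10702.26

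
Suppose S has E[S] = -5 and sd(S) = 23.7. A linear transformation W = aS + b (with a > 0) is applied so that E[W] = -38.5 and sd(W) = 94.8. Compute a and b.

sd(W) = a·sd(S) (a > 0), so a = 94.8/23.7 = 4.
E[W] = a·E[S] + b, so b = -38.5 − 4·(-5) = -18.5.

a = 4, b = -18.5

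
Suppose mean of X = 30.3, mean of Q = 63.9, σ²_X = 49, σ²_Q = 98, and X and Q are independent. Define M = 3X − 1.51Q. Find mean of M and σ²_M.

mean of M = 3·mean of X + (-1.51)·mean of Q = 3·30.3 + (-1.51)·63.9 = -5.589.
σ²_M = a²·σ²_X + b²·σ²_Q + 2ab·covariance of X and Q with a = 3, b = -1.51.
Independence gives covariance of X and Q = 0.
= 3²·49 + (-1.51)²·98 + 2·3·(-1.51)·0
= 441 + 223.4498 + 0 = 664.4498.

mean of M = -5.589, σ²_M = 664.4498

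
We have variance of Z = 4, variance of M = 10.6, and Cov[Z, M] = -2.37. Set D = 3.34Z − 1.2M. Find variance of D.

variance of D = a²·variance of Z + b²·variance of M + 2ab·Cov[Z, M] with a = 3.34, b = -1.2.
= 3.34²·4 + (-1.2)²·10.6 + 2·3.34·(-1.2)·(-2.37)
= 44.6224 + 15.264 + 18.99792 = 78.88432.

variance of D = 78.88432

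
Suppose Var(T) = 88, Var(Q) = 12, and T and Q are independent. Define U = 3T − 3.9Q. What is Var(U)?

Var(U) = a²·Var(T) + b²·Var(Q) + 2ab·Cov(T, Q) with a = 3, b = -3.9.
Independence gives Cov(T, Q) = 0.
= 3²·88 + (-3.9)²·12 + 2·3·(-3.9)·0
= 792 + 182.52 + 0 = 974.52.

Var(U) = 974.52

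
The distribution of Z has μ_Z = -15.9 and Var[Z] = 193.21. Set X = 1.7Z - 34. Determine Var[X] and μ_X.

X = 1.7Z - 34 is linear with a = 1.7, b = -34.
Var[X] = a²·Var[Z] = 1.7²·193.21 = 558.3769 (the additive constant -34 does not affect variance).
μ_X = a·μ_Z + b = 1.7·(-15.9) + (-34) = -61.03.

Var[X] = 558.3769, μ_X = -61.03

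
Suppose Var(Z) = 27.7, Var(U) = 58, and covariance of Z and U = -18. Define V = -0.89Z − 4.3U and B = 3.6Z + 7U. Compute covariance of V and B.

covariance of V and B = -1443.7708

By bilinearity, covariance of V and B = ac·Var(Z) + bd·Var(U) + (ad+bc)·covariance of Z and U, with a=-0.89, b=-4.3, c=3.6, d=7.
ac·Var(Z) = (-0.89)·3.6·27.7 = -88.7508
bd·Var(U) = (-4.3)·7·58 = -1745.8
(ad+bc)·covariance of Z and U = (-21.71)·(-18) = 390.78
covariance of V and B = -88.7508 + (-1745.8) + 390.78 = -1443.7708.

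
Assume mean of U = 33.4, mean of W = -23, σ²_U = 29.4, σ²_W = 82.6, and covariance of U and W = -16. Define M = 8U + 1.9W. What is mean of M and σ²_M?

mean of M = 223.5, σ²_M = 1693.386

mean of M = 8·mean of U + 1.9·mean of W = 8·33.4 + 1.9·(-23) = 223.5.
σ²_M = a²·σ²_U + b²·σ²_W + 2ab·covariance of U and W with a = 8, b = 1.9.
= 8²·29.4 + 1.9²·82.6 + 2·8·1.9·(-16)
= 1881.6 + 298.186 + (-486.4) = 1693.386.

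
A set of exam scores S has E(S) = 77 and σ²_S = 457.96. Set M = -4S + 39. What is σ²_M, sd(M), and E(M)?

σ²_M = 7327.36, sd(M) = 85.6, E(M) = -269

M = -4S + 39 is linear with a = -4, b = 39.
σ²_M = a²·σ²_S = (-4)²·457.96 = 7327.36 (the additive constant 39 does not affect variance).
sd(S) = √457.96 = 21.4.
sd(M) = |a|·sd(S) = |-4|·21.4 = 85.6.
E(M) = a·E(S) + b = (-4)·77 + 39 = -269.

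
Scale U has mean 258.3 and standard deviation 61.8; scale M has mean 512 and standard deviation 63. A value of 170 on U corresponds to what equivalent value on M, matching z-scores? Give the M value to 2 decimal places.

z = (170 − 258.3)/61.8 ≈ -1.4288.
M = 512 + z·63 = 512 + (170 − 258.3)·63/61.8 ≈ 421.99.

M = 421.99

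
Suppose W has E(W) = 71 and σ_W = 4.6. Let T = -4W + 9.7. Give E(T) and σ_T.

T = -4W + 9.7 is linear with a = -4, b = 9.7.
E(T) = a·E(W) + b = (-4)·71 + 9.7 = -274.3.
σ_T = |a|·σ_W = |-4|·4.6 = 18.4.

E(T) = -274.3, σ_T = 18.4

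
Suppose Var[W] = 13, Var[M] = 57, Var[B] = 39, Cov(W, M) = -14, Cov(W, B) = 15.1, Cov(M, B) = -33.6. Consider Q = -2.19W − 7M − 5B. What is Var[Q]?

Var[Q] = 1379.7993

Var[Q] = a²·Var[W] + b²·Var[M] + c²·Var[B] + 2ab·Cov(W, M) + 2ac·Cov(W, B) + 2bc·Cov(M, B), with a = -2.19, b = -7, c = -5.
= 62.3493 + 2793 + 975 + (-429.24) + 330.69 + (-2352)
= 1379.7993.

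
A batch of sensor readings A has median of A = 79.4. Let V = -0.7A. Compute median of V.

median of V = -55.58

A linear map preserves order up to sign, so median of V = a·median of A + b = (-0.7)·79.4 = -55.58.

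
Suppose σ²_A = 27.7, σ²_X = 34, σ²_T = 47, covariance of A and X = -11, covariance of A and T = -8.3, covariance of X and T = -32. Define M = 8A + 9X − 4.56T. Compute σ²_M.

σ²_M = 7152.2272

σ²_M = a²·σ²_A + b²·σ²_X + c²·σ²_T + 2ab·covariance of A and X + 2ac·covariance of A and T + 2bc·covariance of X and T, with a = 8, b = 9, c = -4.56.
= 1772.8 + 2754 + 977.2992 + (-1584) + 605.568 + 2626.56
= 7152.2272.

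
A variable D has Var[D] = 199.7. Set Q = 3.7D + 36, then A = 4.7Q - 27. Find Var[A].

Var[Q] = 3.7²·199.7 = 2733.893.
Var[A] = 4.7²·2733.893 = 60391.69637.

Var[A] = 60391.69637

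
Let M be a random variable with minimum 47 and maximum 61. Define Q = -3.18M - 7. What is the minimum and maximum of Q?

a = -3.18 < 0, so order reverses: min(Q) = a·max(M)+b = (-3.18)·61 + (-7) = -200.98; max(Q) = a·min(M)+b = (-3.18)·47 + (-7) = -156.46.

min(Q) = -200.98, max(Q) = -156.46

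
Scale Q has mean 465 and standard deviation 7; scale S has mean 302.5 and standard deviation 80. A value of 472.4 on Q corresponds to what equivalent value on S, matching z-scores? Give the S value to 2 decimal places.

S = 387.07

z = (472.4 − 465)/7 ≈ 1.0571.
S = 302.5 + z·80 = 302.5 + (472.4 − 465)·80/7 ≈ 387.07.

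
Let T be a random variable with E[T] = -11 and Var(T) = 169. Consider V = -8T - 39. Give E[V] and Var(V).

V = -8T - 39 is linear with a = -8, b = -39.
E[V] = a·E[T] + b = (-8)·(-11) + (-39) = 49.
Var(V) = a²·Var(T) = (-8)²·169 = 10816 (the additive constant -39 does not affect variance).

E[V] = 49, Var(V) = 10816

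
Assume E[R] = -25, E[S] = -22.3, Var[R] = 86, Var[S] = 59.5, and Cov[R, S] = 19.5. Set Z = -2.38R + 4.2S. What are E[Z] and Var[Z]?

E[Z] = (-2.38)·E[R] + 4.2·E[S] = (-2.38)·(-25) + 4.2·(-22.3) = -34.16.
Var[Z] = a²·Var[R] + b²·Var[S] + 2ab·Cov[R, S] with a = -2.38, b = 4.2.
= (-2.38)²·86 + 4.2²·59.5 + 2·(-2.38)·4.2·19.5
= 487.1384 + 1049.58 + (-389.844) = 1146.8744.

E[Z] = -34.16, Var[Z] = 1146.8744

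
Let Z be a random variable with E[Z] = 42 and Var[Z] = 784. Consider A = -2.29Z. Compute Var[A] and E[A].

A = -2.29Z is linear with a = -2.29, b = 0.
Var[A] = a²·Var[Z] = (-2.29)²·784 = 4111.3744.
E[A] = a·E[Z] + b = (-2.29)·42 = -96.18.

Var[A] = 4111.3744, E[A] = -96.18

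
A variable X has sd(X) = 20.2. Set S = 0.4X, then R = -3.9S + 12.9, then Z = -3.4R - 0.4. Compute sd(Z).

sd(Z) = 107.1408

sd(S) = |0.4|·20.2 = 8.08.
sd(R) = |-3.9|·8.08 = 31.512.
sd(Z) = |-3.4|·31.512 = 107.1408.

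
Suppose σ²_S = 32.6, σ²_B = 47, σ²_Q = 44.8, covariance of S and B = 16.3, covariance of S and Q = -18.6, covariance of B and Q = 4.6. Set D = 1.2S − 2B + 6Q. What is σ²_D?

σ²_D = 1391.264

σ²_D = a²·σ²_S + b²·σ²_B + c²·σ²_Q + 2ab·covariance of S and B + 2ac·covariance of S and Q + 2bc·covariance of B and Q, with a = 1.2, b = -2, c = 6.
= 46.944 + 188 + 1612.8 + (-78.24) + (-267.84) + (-110.4)
= 1391.264.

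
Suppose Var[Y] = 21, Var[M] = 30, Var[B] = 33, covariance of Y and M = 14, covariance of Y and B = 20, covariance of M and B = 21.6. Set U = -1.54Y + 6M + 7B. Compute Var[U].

Var[U] = a²·Var[Y] + b²·Var[M] + c²·Var[B] + 2ab·covariance of Y and M + 2ac·covariance of Y and B + 2bc·covariance of M and B, with a = -1.54, b = 6, c = 7.
= 49.8036 + 1080 + 1617 + (-258.72) + (-431.2) + 1814.4
= 3871.2836.

Var[U] = 3871.2836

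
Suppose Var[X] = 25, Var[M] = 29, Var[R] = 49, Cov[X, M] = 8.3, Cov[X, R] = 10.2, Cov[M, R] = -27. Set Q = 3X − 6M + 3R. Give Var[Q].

Var[Q] = 2566.8

Var[Q] = a²·Var[X] + b²·Var[M] + c²·Var[R] + 2ab·Cov[X, M] + 2ac·Cov[X, R] + 2bc·Cov[M, R], with a = 3, b = -6, c = 3.
= 225 + 1044 + 441 + (-298.8) + 183.6 + 972
= 2566.8.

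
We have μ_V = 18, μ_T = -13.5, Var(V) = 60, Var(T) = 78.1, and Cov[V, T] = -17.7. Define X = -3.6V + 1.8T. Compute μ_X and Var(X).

μ_X = -89.1, Var(X) = 1260.036

μ_X = (-3.6)·μ_V + 1.8·μ_T = (-3.6)·18 + 1.8·(-13.5) = -89.1.
Var(X) = a²·Var(V) + b²·Var(T) + 2ab·Cov[V, T] with a = -3.6, b = 1.8.
= (-3.6)²·60 + 1.8²·78.1 + 2·(-3.6)·1.8·(-17.7)
= 777.6 + 253.044 + 229.392 = 1260.036.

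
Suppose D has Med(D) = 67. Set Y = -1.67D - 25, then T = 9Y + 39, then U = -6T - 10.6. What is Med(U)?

Med(Y) = (-1.67)·67 + (-25) = -136.89.
Med(T) = 9·(-136.89) + 39 = -1193.01.
Med(U) = (-6)·(-1193.01) + (-10.6) = 7147.46.

Med(U) = 7147.46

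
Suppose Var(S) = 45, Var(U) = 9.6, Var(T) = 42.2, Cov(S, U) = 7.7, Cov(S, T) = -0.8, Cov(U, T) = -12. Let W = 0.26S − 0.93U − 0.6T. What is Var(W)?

Var(W) = a²·Var(S) + b²·Var(U) + c²·Var(T) + 2ab·Cov(S, U) + 2ac·Cov(S, T) + 2bc·Cov(U, T), with a = 0.26, b = -0.93, c = -0.6.
= 3.042 + 8.30304 + 15.192 + (-3.72372) + 0.2496 + (-13.392)
= 9.67092.

Var(W) = 9.67092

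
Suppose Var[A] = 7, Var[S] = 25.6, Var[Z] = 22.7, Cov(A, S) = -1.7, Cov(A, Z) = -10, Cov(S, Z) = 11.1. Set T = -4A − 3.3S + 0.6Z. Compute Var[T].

Var[T] = 358.12

Var[T] = a²·Var[A] + b²·Var[S] + c²·Var[Z] + 2ab·Cov(A, S) + 2ac·Cov(A, Z) + 2bc·Cov(S, Z), with a = -4, b = -3.3, c = 0.6.
= 112 + 278.784 + 8.172 + (-44.88) + 48 + (-43.956)
= 358.12.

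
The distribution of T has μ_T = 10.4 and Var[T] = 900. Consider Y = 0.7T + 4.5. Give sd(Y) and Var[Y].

Y = 0.7T + 4.5 is linear with a = 0.7, b = 4.5.
sd(T) = √900 = 30.
sd(Y) = |a|·sd(T) = |0.7|·30 = 21.
Var[Y] = a²·Var[T] = 0.7²·900 = 441 (the additive constant 4.5 does not affect variance).

sd(Y) = 21, Var[Y] = 441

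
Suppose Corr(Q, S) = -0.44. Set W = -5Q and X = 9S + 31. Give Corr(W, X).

Linear rescalings preserve |correlation|; the slopes -5 and 9 have opposite signs, so the correlation flips sign: Corr(W, X) = −Corr(Q, S) = 0.44.

Corr(W, X) = 0.44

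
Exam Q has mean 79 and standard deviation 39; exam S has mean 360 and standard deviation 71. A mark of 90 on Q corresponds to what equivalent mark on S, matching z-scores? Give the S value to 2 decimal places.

z = (90 − 79)/39 ≈ 0.2821.
S = 360 + z·71 = 360 + (90 − 79)·71/39 ≈ 380.03.

S = 380.03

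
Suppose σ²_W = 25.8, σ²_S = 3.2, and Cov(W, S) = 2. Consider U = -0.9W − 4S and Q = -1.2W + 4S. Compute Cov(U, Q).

By bilinearity, Cov(U, Q) = ac·σ²_W + bd·σ²_S + (ad+bc)·Cov(W, S), with a=-0.9, b=-4, c=-1.2, d=4.
ac·σ²_W = (-0.9)·(-1.2)·25.8 = 27.864
bd·σ²_S = (-4)·4·3.2 = -51.2
(ad+bc)·Cov(W, S) = (1.2)·2 = 2.4
Cov(U, Q) = 27.864 + (-51.2) + 2.4 = -20.936.

Cov(U, Q) = -20.936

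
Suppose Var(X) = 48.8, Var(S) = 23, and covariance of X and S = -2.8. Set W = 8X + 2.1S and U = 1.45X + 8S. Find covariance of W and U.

covariance of W and U = 764.754

By bilinearity, covariance of W and U = ac·Var(X) + bd·Var(S) + (ad+bc)·covariance of X and S, with a=8, b=2.1, c=1.45, d=8.
ac·Var(X) = 8·1.45·48.8 = 566.08
bd·Var(S) = 2.1·8·23 = 386.4
(ad+bc)·covariance of X and S = (67.045)·(-2.8) = -187.726
covariance of W and U = 566.08 + 386.4 + (-187.726) = 764.754.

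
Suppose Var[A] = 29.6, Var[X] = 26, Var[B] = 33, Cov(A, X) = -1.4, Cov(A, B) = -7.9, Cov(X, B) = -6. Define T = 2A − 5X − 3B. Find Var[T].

Var[T] = 1008.2

Var[T] = a²·Var[A] + b²·Var[X] + c²·Var[B] + 2ab·Cov(A, X) + 2ac·Cov(A, B) + 2bc·Cov(X, B), with a = 2, b = -5, c = -3.
= 118.4 + 650 + 297 + 28 + 94.8 + (-180)
= 1008.2.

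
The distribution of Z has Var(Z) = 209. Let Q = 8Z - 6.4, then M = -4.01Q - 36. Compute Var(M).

Var(M) = 215087.4176

Var(Q) = 8²·209 = 13376.
Var(M) = (-4.01)²·13376 = 215087.4176.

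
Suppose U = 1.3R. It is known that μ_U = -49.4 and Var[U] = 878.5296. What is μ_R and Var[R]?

μ_R = -38, Var[R] = 519.84

From U = 1.3R: μ_U = a·μ_R + b, so μ_R = (μ_U − b)/a = (-49.4 − 0)/1.3 = -38.
Var[U] = a²·Var[R], so Var[R] = 878.5296/1.3² = 519.84.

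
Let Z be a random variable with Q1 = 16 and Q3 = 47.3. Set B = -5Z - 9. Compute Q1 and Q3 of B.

a = -5 < 0 reverses order: Q1(B) comes from Q3(Z), Q3(B) from Q1(Z).
Q1(B) = (-5)·47.3 + (-9) = -245.5; Q3(B) = (-5)·16 + (-9) = -89.

Q1(B) = -245.5, Q3(B) = -89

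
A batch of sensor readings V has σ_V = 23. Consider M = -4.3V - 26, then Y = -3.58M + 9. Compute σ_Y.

σ_M = |-4.3|·23 = 98.9.
σ_Y = |-3.58|·98.9 = 354.062.

σ_Y = 354.062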